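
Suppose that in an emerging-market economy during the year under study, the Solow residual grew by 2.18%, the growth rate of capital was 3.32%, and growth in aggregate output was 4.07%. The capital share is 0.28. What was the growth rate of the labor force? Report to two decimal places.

Labor's share = 1 − 0.28 = 0.72.
gY = gA + 0.28×3.32 + 0.72×g.
0.72×g = 4.07 − 2.18 − 0.9296 = 0.9604.
g = 0.9604 / 0.72 = 1.3339%.

1.33%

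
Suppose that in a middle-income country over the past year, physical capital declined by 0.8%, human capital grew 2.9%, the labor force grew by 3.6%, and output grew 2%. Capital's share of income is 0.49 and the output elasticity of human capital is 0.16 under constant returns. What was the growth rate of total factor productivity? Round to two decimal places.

0.67%

Labor's share = 1 − 0.49 − 0.16 = 0.35.
Physical capital: 0.49 × (-0.8) = -0.392 pp.
Human capital: 0.16 × 2.9 = 0.464 pp.
The labor force: 0.35 × 3.6 = 1.26 pp.
TFP growth = 2 − 1.332 = 0.668%.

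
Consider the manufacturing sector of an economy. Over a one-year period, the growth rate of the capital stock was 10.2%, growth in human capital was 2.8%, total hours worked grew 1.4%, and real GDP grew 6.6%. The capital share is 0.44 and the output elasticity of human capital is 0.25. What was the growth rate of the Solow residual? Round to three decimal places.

Labor's share = 1 − 0.44 − 0.25 = 0.31.
The capital stock: 0.44 × 10.2 = 4.488 pp.
Human capital: 0.25 × 2.8 = 0.7 pp.
Total hours worked: 0.31 × 1.4 = 0.434 pp.
TFP growth = 6.6 − 5.622 = 0.978%.

0.978%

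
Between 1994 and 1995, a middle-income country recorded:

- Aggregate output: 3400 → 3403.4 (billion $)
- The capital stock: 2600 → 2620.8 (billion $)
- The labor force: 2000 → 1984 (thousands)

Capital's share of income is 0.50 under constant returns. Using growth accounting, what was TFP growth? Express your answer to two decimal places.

Aggregate output growth = (3403.4 − 3400) / 3400 = 0.1%.
The capital stock growth = (2620.8 − 2600) / 2600 = 0.8%.
The labor force growth = (1984 − 2000) / 2000 = -0.8%.
Labor's share = 1 − 0.5 = 0.5.
The capital stock: 0.5 × 0.8 = 0.4 pp.
The labor force: 0.5 × (-0.8) = -0.4 pp.
TFP growth = 0.1 − 0 = 0.1%.

TFP growth was 0.10%.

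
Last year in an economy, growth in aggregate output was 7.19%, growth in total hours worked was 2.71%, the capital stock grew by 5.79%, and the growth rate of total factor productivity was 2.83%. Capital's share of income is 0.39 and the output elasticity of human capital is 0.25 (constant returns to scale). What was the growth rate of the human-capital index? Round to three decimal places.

The human-capital index growth was 4.505%.

Labor's share = 1 − 0.39 − 0.25 = 0.36.
gY = gA + 0.39×5.79 + 0.36×2.71 + 0.25×g.
0.25×g = 7.19 − 2.83 − 3.2337 = 1.1263.
g = 1.1263 / 0.25 = 4.5052%.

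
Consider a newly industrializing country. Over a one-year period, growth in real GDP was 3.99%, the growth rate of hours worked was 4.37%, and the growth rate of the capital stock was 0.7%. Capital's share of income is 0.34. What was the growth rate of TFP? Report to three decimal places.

Labor's share = 1 − 0.34 = 0.66.
The capital stock: 0.34 × 0.7 = 0.238 pp.
Hours worked: 0.66 × 4.37 = 2.8842 pp.
TFP growth = 3.99 − 3.1222 = 0.8678%.

0.868%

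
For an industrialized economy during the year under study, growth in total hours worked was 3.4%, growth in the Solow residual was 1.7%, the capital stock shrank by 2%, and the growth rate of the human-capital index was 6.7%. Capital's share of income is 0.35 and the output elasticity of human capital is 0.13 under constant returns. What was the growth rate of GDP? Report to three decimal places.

3.639%

Labor's share = 1 − 0.35 − 0.13 = 0.52.
The capital stock: 0.35 × (-2) = -0.7 pp.
The human-capital index: 0.13 × 6.7 = 0.871 pp.
Total hours worked: 0.52 × 3.4 = 1.768 pp.
Output growth = 1.7 + 1.939 = 3.639%.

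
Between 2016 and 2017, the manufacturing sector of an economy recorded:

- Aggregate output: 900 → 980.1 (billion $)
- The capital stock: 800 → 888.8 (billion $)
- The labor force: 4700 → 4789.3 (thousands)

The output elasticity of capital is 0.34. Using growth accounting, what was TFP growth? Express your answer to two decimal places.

Aggregate output growth = (980.1 − 900) / 900 = 8.9%.
The capital stock growth = (888.8 − 800) / 800 = 11.1%.
The labor force growth = (4789.3 − 4700) / 4700 = 1.9%.
Labor's share = 1 − 0.34 = 0.66.
The capital stock: 0.34 × 11.1 = 3.774 pp.
The labor force: 0.66 × 1.9 = 1.254 pp.
TFP growth = 8.9 − 5.028 = 3.872%.

3.87%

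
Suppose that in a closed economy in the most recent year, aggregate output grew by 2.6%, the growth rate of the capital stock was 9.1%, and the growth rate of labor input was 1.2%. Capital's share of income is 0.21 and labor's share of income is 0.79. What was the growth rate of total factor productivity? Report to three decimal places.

Labor's share = 1 − 0.21 = 0.79.
The capital stock: 0.21 × 9.1 = 1.911 pp.
Labor input: 0.79 × 1.2 = 0.948 pp.
TFP growth = 2.6 − 2.859 = -0.259%.

-0.259%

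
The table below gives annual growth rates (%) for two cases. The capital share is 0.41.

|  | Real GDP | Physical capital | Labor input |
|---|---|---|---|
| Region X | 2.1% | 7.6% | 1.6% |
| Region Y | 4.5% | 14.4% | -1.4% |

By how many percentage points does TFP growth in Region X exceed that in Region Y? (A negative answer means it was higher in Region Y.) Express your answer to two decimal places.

-1.38 percentage points

Labor's share = 1 − 0.41 = 0.59.
Region X: TFP = 2.1 − 3.116 − 0.944 = -1.96%.
Region Y: TFP = 4.5 − 5.904 + 0.826 = -0.578%.
Difference = -1.96 − (-0.578) = -1.382 pp.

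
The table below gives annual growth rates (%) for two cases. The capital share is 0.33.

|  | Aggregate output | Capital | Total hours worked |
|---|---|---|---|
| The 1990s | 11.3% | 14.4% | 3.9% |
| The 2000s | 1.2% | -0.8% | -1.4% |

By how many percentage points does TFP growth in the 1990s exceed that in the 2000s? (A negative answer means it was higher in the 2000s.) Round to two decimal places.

Labor's share = 1 − 0.33 = 0.67.
The 1990s: TFP = 11.3 − 4.752 − 2.613 = 3.935%.
The 2000s: TFP = 1.2 + 0.264 + 0.938 = 2.402%.
Difference = 3.935 − (2.402) = 1.533 pp.

1.53 percentage points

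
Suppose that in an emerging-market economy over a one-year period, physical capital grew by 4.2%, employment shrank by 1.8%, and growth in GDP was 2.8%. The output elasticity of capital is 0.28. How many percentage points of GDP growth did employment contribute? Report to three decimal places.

Labor's share = 1 − 0.28 = 0.72.
Contribution = share × growth = 0.72 × (-1.8) = -1.296 pp.

-1.296 percentage points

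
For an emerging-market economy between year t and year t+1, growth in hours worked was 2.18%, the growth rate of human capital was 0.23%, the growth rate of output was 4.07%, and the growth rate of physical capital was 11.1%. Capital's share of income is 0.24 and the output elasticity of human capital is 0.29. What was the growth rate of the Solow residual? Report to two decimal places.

Labor's share = 1 − 0.24 − 0.29 = 0.47.
Physical capital: 0.24 × 11.1 = 2.664 pp.
Human capital: 0.29 × 0.23 = 0.0667 pp.
Hours worked: 0.47 × 2.18 = 1.0246 pp.
TFP growth = 4.07 − 3.7553 = 0.3147%.

0.31%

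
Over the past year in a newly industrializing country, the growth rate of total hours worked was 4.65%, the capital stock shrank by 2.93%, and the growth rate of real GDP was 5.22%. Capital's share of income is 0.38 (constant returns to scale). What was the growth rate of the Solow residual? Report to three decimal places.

3.450%

Labor's share = 1 − 0.38 = 0.62.
The capital stock: 0.38 × (-2.93) = -1.1134 pp.
Total hours worked: 0.62 × 4.65 = 2.883 pp.
TFP growth = 5.22 − 1.7696 = 3.4504%.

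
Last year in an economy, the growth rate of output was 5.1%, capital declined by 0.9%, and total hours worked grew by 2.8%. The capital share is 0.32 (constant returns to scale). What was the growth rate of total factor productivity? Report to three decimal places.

3.484%

Labor's share = 1 − 0.32 = 0.68.
Capital: 0.32 × (-0.9) = -0.288 pp.
Total hours worked: 0.68 × 2.8 = 1.904 pp.
TFP growth = 5.1 − 1.616 = 3.484%.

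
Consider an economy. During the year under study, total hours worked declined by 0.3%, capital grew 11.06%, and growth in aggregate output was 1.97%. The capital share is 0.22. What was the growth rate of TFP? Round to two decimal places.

Labor's share = 1 − 0.22 = 0.78.
Capital: 0.22 × 11.06 = 2.4332 pp.
Total hours worked: 0.78 × (-0.3) = -0.234 pp.
TFP growth = 1.97 − 2.1992 = -0.2292%.

-0.23%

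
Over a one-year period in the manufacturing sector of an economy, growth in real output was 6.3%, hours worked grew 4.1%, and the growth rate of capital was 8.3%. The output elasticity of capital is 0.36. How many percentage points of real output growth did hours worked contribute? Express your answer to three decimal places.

Labor's share = 1 − 0.36 = 0.64.
Contribution = share × growth = 0.64 × 4.1 = 2.624 pp.

2.624 pp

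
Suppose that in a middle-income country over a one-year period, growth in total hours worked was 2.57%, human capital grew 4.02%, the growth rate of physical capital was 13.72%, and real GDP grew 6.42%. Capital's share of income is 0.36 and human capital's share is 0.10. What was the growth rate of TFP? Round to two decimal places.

Labor's share = 1 − 0.36 − 0.1 = 0.54.
Physical capital: 0.36 × 13.72 = 4.9392 pp.
Human capital: 0.1 × 4.02 = 0.402 pp.
Total hours worked: 0.54 × 2.57 = 1.3878 pp.
TFP growth = 6.42 − 6.729 = -0.309%.

-0.31%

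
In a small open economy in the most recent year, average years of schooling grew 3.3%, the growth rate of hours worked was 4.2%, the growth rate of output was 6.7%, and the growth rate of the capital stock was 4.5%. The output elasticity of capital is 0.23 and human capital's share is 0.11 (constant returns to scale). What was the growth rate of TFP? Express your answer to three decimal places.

Labor's share = 1 − 0.23 − 0.11 = 0.66.
The capital stock: 0.23 × 4.5 = 1.035 pp.
Average years of schooling: 0.11 × 3.3 = 0.363 pp.
Hours worked: 0.66 × 4.2 = 2.772 pp.
TFP growth = 6.7 − 4.17 = 2.53%.

2.530%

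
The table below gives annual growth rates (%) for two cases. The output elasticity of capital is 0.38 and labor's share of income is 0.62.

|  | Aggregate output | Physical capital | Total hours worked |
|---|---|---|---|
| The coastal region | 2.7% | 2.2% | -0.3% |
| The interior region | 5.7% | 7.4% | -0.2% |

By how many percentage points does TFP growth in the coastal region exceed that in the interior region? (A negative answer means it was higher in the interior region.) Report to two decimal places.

Labor's share = 1 − 0.38 = 0.62.
The coastal region: TFP = 2.7 − 0.836 + 0.186 = 2.05%.
The interior region: TFP = 5.7 − 2.812 + 0.124 = 3.012%.
Difference = 2.05 − (3.012) = -0.962 pp.

-0.96 percentage points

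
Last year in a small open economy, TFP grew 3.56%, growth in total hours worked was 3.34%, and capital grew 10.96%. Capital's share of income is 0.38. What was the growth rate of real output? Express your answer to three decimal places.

Labor's share = 1 − 0.38 = 0.62.
Capital: 0.38 × 10.96 = 4.1648 pp.
Total hours worked: 0.62 × 3.34 = 2.0708 pp.
Output growth = 3.56 + 6.2356 = 9.7956%.

Real output grew 9.796%.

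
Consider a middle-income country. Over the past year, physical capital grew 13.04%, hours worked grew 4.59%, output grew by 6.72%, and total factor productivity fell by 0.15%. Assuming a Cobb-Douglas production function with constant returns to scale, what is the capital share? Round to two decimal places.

0.27

gY = gA + α·gK + (1−α)·gL, so gY − gA − gL = α(gK − gL).
6.72 + 0.15 − 4.59 = α × (13.04 − 4.59).
2.28 = 8.45 α, so α = 0.2698.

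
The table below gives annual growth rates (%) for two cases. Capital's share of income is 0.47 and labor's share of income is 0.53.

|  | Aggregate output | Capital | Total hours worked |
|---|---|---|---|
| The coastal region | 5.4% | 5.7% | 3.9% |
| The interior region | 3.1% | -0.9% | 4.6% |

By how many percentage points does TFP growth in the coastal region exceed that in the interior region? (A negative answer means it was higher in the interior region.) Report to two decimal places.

Labor's share = 1 − 0.47 = 0.53.
The coastal region: TFP = 5.4 − 2.679 − 2.067 = 0.654%.
The interior region: TFP = 3.1 + 0.423 − 2.438 = 1.085%.
Difference = 0.654 − (1.085) = -0.431 pp.

-0.43 percentage points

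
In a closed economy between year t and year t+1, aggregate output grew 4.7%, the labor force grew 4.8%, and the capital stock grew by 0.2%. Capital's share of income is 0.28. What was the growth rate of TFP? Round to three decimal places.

Labor's share = 1 − 0.28 = 0.72.
The capital stock: 0.28 × 0.2 = 0.056 pp.
The labor force: 0.72 × 4.8 = 3.456 pp.
TFP growth = 4.7 − 3.512 = 1.188%.

TFP grew 1.188%.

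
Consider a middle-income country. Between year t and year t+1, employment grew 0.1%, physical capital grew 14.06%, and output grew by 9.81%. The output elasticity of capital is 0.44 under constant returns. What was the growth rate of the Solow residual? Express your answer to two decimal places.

3.57%

Labor's share = 1 − 0.44 = 0.56.
Physical capital: 0.44 × 14.06 = 6.1864 pp.
Employment: 0.56 × 0.1 = 0.056 pp.
TFP growth = 9.81 − 6.2424 = 3.5676%.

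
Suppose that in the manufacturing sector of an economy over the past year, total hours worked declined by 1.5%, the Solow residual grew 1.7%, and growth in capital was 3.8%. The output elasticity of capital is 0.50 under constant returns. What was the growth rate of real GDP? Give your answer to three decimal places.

Labor's share = 1 − 0.5 = 0.5.
Capital: 0.5 × 3.8 = 1.9 pp.
Total hours worked: 0.5 × (-1.5) = -0.75 pp.
Output growth = 1.7 + 1.15 = 2.85%.

Real GDP grew 2.850%.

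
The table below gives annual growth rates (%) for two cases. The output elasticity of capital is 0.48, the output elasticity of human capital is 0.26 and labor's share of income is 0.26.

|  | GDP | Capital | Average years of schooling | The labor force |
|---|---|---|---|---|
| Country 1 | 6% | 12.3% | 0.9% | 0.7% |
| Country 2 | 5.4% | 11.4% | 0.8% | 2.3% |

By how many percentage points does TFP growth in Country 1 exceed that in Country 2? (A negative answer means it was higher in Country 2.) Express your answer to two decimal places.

Labor's share = 1 − 0.48 − 0.26 = 0.26.
Country 1: TFP = 6 − 5.904 − 0.234 − 0.182 = -0.32%.
Country 2: TFP = 5.4 − 5.472 − 0.208 − 0.598 = -0.878%.
Difference = -0.32 − (-0.878) = 0.558 pp.

0.56 percentage points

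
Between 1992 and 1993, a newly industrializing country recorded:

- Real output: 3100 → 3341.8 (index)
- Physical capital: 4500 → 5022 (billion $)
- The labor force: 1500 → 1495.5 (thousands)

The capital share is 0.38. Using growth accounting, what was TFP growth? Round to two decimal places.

3.58%

Real output growth = (3341.8 − 3100) / 3100 = 7.8%.
Physical capital growth = (5022 − 4500) / 4500 = 11.6%.
The labor force growth = (1495.5 − 1500) / 1500 = -0.3%.
Labor's share = 1 − 0.38 = 0.62.
Physical capital: 0.38 × 11.6 = 4.408 pp.
The labor force: 0.62 × (-0.3) = -0.186 pp.
TFP growth = 7.8 − 4.222 = 3.578%.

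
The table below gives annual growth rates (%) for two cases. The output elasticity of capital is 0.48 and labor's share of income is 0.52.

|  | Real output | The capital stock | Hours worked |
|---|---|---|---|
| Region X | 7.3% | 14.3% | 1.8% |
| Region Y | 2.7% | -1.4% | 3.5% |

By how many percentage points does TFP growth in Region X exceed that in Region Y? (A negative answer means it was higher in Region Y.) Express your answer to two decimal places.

Labor's share = 1 − 0.48 = 0.52.
Region X: TFP = 7.3 − 6.864 − 0.936 = -0.5%.
Region Y: TFP = 2.7 + 0.672 − 1.82 = 1.552%.
Difference = -0.5 − (1.552) = -2.052 pp.

-2.05 percentage points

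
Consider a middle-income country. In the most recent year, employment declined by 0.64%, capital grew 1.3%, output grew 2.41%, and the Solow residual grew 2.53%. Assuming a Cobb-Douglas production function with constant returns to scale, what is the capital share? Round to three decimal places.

0.268

gY = gA + α·gK + (1−α)·gL, so gY − gA − gL = α(gK − gL).
2.41 − 2.53 + 0.64 = α × (1.3 − (-0.64)).
0.52 = 1.94 α, so α = 0.26804.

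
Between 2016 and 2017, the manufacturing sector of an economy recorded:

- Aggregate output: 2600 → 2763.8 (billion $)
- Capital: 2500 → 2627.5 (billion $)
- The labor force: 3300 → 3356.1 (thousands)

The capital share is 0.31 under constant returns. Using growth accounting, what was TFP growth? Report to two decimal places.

Aggregate output growth = (2763.8 − 2600) / 2600 = 6.3%.
Capital growth = (2627.5 − 2500) / 2500 = 5.1%.
The labor force growth = (3356.1 − 3300) / 3300 = 1.7%.
Labor's share = 1 − 0.31 = 0.69.
Capital: 0.31 × 5.1 = 1.581 pp.
The labor force: 0.69 × 1.7 = 1.173 pp.
TFP growth = 6.3 − 2.754 = 3.546%.

3.55%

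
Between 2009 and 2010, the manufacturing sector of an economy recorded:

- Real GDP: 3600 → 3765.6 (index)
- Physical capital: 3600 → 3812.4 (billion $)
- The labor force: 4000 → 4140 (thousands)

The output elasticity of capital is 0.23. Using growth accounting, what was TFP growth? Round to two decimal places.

TFP growth was 0.55%.

Real GDP growth = (3765.6 − 3600) / 3600 = 4.6%.
Physical capital growth = (3812.4 − 3600) / 3600 = 5.9%.
The labor force growth = (4140 − 4000) / 4000 = 3.5%.
Labor's share = 1 − 0.23 = 0.77.
Physical capital: 0.23 × 5.9 = 1.357 pp.
The labor force: 0.77 × 3.5 = 2.695 pp.
TFP growth = 4.6 − 4.052 = 0.548%.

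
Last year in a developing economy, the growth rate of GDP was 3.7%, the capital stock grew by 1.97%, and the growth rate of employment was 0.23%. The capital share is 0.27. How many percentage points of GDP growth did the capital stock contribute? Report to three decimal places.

Contribution = share × growth = 0.27 × 1.97 = 0.5319 pp.

0.532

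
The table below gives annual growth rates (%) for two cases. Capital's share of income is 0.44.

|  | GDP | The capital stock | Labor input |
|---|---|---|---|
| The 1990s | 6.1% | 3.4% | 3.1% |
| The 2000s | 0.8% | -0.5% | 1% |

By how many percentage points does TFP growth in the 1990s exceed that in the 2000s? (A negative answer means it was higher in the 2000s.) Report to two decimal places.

Labor's share = 1 − 0.44 = 0.56.
The 1990s: TFP = 6.1 − 1.496 − 1.736 = 2.868%.
The 2000s: TFP = 0.8 + 0.22 − 0.56 = 0.46%.
Difference = 2.868 − (0.46) = 2.408 pp.

2.41 percentage points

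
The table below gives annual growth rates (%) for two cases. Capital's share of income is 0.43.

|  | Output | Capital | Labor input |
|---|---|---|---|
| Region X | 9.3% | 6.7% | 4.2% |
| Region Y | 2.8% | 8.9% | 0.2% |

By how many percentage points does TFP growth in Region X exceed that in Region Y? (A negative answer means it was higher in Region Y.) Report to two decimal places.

Labor's share = 1 − 0.43 = 0.57.
Region X: TFP = 9.3 − 2.881 − 2.394 = 4.025%.
Region Y: TFP = 2.8 − 3.827 − 0.114 = -1.141%.
Difference = 4.025 − (-1.141) = 5.166 pp.

5.17 percentage points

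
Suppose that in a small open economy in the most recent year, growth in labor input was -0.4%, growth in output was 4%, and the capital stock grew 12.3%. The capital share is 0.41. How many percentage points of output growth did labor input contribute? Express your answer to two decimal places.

Labor's share = 1 − 0.41 = 0.59.
Contribution = share × growth = 0.59 × (-0.4) = -0.236 pp.

-0.24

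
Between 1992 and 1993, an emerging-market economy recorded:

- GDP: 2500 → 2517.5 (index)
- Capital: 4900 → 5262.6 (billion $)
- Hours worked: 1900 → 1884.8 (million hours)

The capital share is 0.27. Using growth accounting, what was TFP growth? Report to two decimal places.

-0.71%

GDP growth = (2517.5 − 2500) / 2500 = 0.7%.
Capital growth = (5262.6 − 4900) / 4900 = 7.4%.
Hours worked growth = (1884.8 − 1900) / 1900 = -0.8%.
Labor's share = 1 − 0.27 = 0.73.
Capital: 0.27 × 7.4 = 1.998 pp.
Hours worked: 0.73 × (-0.8) = -0.584 pp.
TFP growth = 0.7 − 1.414 = -0.714%.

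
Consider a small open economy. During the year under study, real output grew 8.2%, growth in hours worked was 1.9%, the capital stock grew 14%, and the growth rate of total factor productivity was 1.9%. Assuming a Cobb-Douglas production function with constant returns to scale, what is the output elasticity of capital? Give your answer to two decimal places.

α = 0.36

gY = gA + α·gK + (1−α)·gL, so gY − gA − gL = α(gK − gL).
8.2 − 1.9 − 1.9 = α × (14 − 1.9).
4.4 = 12.1 α, so α = 0.3636.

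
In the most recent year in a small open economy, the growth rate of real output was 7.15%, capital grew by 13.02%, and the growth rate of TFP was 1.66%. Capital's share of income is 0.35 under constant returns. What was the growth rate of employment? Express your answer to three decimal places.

1.435%

Labor's share = 1 − 0.35 = 0.65.
gY = gA + 0.35×13.02 + 0.65×g.
0.65×g = 7.15 − 1.66 − 4.557 = 0.933.
g = 0.933 / 0.65 = 1.43538%.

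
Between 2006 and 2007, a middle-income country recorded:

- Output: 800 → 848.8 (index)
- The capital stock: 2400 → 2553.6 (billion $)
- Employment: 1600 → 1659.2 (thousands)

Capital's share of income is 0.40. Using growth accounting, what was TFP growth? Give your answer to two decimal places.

Output growth = (848.8 − 800) / 800 = 6.1%.
The capital stock growth = (2553.6 − 2400) / 2400 = 6.4%.
Employment growth = (1659.2 − 1600) / 1600 = 3.7%.
Labor's share = 1 − 0.4 = 0.6.
The capital stock: 0.4 × 6.4 = 2.56 pp.
Employment: 0.6 × 3.7 = 2.22 pp.
TFP growth = 6.1 − 4.78 = 1.32%.

TFP grew 1.32%.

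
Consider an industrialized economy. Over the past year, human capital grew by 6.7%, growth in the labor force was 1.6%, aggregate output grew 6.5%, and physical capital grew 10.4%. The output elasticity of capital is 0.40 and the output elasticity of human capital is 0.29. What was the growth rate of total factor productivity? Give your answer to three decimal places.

Labor's share = 1 − 0.4 − 0.29 = 0.31.
Physical capital: 0.4 × 10.4 = 4.16 pp.
Human capital: 0.29 × 6.7 = 1.943 pp.
The labor force: 0.31 × 1.6 = 0.496 pp.
TFP growth = 6.5 − 6.599 = -0.099%.

-0.099%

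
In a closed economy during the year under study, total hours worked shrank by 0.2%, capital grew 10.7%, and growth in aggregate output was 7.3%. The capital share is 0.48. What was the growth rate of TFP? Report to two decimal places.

TFP grew 2.27%.

Labor's share = 1 − 0.48 = 0.52.
Capital: 0.48 × 10.7 = 5.136 pp.
Total hours worked: 0.52 × (-0.2) = -0.104 pp.
TFP growth = 7.3 − 5.032 = 2.268%.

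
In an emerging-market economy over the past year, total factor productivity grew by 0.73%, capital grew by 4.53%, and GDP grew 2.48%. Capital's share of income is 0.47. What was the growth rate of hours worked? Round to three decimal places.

-0.715%

Labor's share = 1 − 0.47 = 0.53.
gY = gA + 0.47×4.53 + 0.53×g.
0.53×g = 2.48 − 0.73 − 2.1291 = -0.3791.
g = -0.3791 / 0.53 = -0.71528%.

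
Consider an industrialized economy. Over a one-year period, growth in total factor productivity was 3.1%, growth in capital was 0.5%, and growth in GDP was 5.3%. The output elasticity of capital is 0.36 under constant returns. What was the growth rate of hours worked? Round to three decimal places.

Labor's share = 1 − 0.36 = 0.64.
gY = gA + 0.36×0.5 + 0.64×g.
0.64×g = 5.3 − 3.1 − 0.18 = 2.02.
g = 2.02 / 0.64 = 3.15625%.

Hours worked grew 3.156%.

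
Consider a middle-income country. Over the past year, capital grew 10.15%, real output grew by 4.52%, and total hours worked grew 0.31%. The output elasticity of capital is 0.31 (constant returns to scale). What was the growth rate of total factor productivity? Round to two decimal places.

1.16%

Labor's share = 1 − 0.31 = 0.69.
Capital: 0.31 × 10.15 = 3.1465 pp.
Total hours worked: 0.69 × 0.31 = 0.2139 pp.
TFP growth = 4.52 − 3.3604 = 1.1596%.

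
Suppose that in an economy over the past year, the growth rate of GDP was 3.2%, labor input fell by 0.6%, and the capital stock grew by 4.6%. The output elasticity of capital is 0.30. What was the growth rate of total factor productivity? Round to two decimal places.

2.24%

Labor's share = 1 − 0.3 = 0.7.
The capital stock: 0.3 × 4.6 = 1.38 pp.
Labor input: 0.7 × (-0.6) = -0.42 pp.
TFP growth = 3.2 − 0.96 = 2.24%.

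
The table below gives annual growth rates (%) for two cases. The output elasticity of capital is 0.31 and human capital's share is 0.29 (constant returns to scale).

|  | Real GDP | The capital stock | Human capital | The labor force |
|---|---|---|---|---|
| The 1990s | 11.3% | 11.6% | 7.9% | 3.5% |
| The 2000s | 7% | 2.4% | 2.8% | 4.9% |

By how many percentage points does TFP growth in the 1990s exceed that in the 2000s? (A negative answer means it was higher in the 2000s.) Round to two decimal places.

0.53 percentage points

Labor's share = 1 − 0.31 − 0.29 = 0.4.
The 1990s: TFP = 11.3 − 3.596 − 2.291 − 1.4 = 4.013%.
The 2000s: TFP = 7 − 0.744 − 0.812 − 1.96 = 3.484%.
Difference = 4.013 − (3.484) = 0.529 pp.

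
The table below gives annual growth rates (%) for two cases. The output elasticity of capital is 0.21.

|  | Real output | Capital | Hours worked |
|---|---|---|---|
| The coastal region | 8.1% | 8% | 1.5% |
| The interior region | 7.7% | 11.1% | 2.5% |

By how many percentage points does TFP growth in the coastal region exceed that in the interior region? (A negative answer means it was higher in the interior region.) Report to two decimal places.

Labor's share = 1 − 0.21 = 0.79.
The coastal region: TFP = 8.1 − 1.68 − 1.185 = 5.235%.
The interior region: TFP = 7.7 − 2.331 − 1.975 = 3.394%.
Difference = 5.235 − (3.394) = 1.841 pp.

1.84 percentage points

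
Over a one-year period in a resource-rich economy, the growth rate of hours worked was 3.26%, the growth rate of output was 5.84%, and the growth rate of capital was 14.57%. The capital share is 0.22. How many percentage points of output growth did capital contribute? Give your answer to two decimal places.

3.21 pp

Contribution = share × growth = 0.22 × 14.57 = 3.2054 pp.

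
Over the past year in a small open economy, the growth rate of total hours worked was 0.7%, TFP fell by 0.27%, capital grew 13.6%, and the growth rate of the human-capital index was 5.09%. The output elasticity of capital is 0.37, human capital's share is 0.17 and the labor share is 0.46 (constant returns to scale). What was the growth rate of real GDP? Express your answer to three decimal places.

Labor's share = 1 − 0.37 − 0.17 = 0.46.
Capital: 0.37 × 13.6 = 5.032 pp.
The human-capital index: 0.17 × 5.09 = 0.8653 pp.
Total hours worked: 0.46 × 0.7 = 0.322 pp.
Output growth = -0.27 + 6.2193 = 5.9493%.

Real GDP growth was 5.949%.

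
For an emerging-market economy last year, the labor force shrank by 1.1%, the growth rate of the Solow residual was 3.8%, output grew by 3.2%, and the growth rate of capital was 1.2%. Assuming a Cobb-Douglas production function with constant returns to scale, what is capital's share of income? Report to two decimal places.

α = 0.22

gY = gA + α·gK + (1−α)·gL, so gY − gA − gL = α(gK − gL).
3.2 − 3.8 + 1.1 = α × (1.2 − (-1.1)).
0.5 = 2.3 α, so α = 0.2174.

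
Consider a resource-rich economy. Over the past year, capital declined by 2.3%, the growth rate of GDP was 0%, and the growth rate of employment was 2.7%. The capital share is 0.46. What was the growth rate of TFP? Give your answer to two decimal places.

Labor's share = 1 − 0.46 = 0.54.
Capital: 0.46 × (-2.3) = -1.058 pp.
Employment: 0.54 × 2.7 = 1.458 pp.
TFP growth = 0 − 0.4 = -0.4%.

-0.40%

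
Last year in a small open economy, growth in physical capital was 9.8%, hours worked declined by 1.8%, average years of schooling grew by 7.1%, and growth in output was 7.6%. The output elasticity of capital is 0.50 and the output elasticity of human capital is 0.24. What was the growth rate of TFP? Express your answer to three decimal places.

Labor's share = 1 − 0.5 − 0.24 = 0.26.
Physical capital: 0.5 × 9.8 = 4.9 pp.
Average years of schooling: 0.24 × 7.1 = 1.704 pp.
Hours worked: 0.26 × (-1.8) = -0.468 pp.
TFP growth = 7.6 − 6.136 = 1.464%.

TFP growth was 1.464%.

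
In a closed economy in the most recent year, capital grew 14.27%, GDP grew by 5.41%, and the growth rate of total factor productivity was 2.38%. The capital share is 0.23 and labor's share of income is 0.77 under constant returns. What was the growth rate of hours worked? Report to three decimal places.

Labor's share = 1 − 0.23 = 0.77.
gY = gA + 0.23×14.27 + 0.77×g.
0.77×g = 5.41 − 2.38 − 3.2821 = -0.2521.
g = -0.2521 / 0.77 = -0.3274%.

-0.327%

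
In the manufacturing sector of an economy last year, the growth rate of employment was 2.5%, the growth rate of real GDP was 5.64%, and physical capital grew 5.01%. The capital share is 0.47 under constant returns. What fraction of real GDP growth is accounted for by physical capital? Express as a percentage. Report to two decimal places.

41.75%

Physical capital contributed 0.47 × 5.01 = 2.3547 pp.
Share of growth = 2.3547 / 5.64 × 100 = 41.75%.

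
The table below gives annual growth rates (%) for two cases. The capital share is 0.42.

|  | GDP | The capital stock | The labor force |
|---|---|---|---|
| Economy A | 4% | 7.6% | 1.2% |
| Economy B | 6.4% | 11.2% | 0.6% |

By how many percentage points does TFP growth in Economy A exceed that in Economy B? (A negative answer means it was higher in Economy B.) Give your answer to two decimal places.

Labor's share = 1 − 0.42 = 0.58.
Economy A: TFP = 4 − 3.192 − 0.696 = 0.112%.
Economy B: TFP = 6.4 − 4.704 − 0.348 = 1.348%.
Difference = 0.112 − (1.348) = -1.236 pp.

-1.24 percentage points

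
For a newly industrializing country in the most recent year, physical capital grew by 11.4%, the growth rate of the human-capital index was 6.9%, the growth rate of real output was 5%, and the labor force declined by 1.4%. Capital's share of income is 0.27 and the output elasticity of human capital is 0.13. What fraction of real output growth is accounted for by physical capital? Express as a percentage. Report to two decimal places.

Physical capital contributed 0.27 × 11.4 = 3.078 pp.
Share of growth = 3.078 / 5 × 100 = 61.56%.

Physical capital accounted for 61.56% of growth.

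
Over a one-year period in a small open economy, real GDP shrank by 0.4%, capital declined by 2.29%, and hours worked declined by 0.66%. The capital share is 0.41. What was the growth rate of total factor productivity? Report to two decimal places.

Labor's share = 1 − 0.41 = 0.59.
Capital: 0.41 × (-2.29) = -0.9389 pp.
Hours worked: 0.59 × (-0.66) = -0.3894 pp.
TFP growth = -0.4 + 1.3283 = 0.9283%.

0.93%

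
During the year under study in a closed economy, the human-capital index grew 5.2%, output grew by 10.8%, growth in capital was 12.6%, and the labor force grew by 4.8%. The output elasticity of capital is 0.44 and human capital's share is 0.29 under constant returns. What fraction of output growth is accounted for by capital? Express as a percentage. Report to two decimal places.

Capital contributed 0.44 × 12.6 = 5.544 pp.
Share of growth = 5.544 / 10.8 × 100 = 51.3333%.

51.33%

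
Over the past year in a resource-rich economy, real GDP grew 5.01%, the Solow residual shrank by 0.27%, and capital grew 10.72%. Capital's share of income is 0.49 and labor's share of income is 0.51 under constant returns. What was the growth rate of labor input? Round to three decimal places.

0.053%

Labor's share = 1 − 0.49 = 0.51.
gY = gA + 0.49×10.72 + 0.51×g.
0.51×g = 5.01 + 0.27 − 5.2528 = 0.0272.
g = 0.0272 / 0.51 = 0.05333%.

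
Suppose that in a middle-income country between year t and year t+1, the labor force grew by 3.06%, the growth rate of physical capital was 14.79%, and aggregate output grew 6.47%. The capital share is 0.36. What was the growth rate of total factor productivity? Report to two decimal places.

-0.81%

Labor's share = 1 − 0.36 = 0.64.
Physical capital: 0.36 × 14.79 = 5.3244 pp.
The labor force: 0.64 × 3.06 = 1.9584 pp.
TFP growth = 6.47 − 7.2828 = -0.8128%.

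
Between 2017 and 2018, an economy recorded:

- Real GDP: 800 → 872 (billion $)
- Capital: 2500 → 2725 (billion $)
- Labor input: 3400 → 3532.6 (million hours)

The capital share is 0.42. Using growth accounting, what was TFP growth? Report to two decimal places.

2.96%

Real GDP growth = (872 − 800) / 800 = 9%.
Capital growth = (2725 − 2500) / 2500 = 9%.
Labor input growth = (3532.6 − 3400) / 3400 = 3.9%.
Labor's share = 1 − 0.42 = 0.58.
Capital: 0.42 × 9 = 3.78 pp.
Labor input: 0.58 × 3.9 = 2.262 pp.
TFP growth = 9 − 6.042 = 2.958%.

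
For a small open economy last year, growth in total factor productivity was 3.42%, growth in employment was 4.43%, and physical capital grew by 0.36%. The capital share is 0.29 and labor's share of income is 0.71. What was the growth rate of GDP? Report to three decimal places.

6.670%

Labor's share = 1 − 0.29 = 0.71.
Physical capital: 0.29 × 0.36 = 0.1044 pp.
Employment: 0.71 × 4.43 = 3.1453 pp.
Output growth = 3.42 + 3.2497 = 6.6697%.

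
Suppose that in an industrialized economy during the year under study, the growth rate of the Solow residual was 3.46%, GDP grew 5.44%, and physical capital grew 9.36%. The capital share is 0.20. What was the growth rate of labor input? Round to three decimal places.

Labor input grew 0.135%.

Labor's share = 1 − 0.2 = 0.8.
gY = gA + 0.2×9.36 + 0.8×g.
0.8×g = 5.44 − 3.46 − 1.872 = 0.108.
g = 0.108 / 0.8 = 0.135%.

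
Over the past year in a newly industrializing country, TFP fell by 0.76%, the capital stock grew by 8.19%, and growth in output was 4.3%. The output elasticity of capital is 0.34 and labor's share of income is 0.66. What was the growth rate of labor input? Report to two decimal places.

Labor's share = 1 − 0.34 = 0.66.
gY = gA + 0.34×8.19 + 0.66×g.
0.66×g = 4.3 + 0.76 − 2.7846 = 2.2754.
g = 2.2754 / 0.66 = 3.4476%.

Labor input growth was 3.45%.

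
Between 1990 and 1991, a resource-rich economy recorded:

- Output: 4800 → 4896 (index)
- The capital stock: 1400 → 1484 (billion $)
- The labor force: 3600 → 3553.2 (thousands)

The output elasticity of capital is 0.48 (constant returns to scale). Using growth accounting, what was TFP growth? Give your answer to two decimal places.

Output growth = (4896 − 4800) / 4800 = 2%.
The capital stock growth = (1484 − 1400) / 1400 = 6%.
The labor force growth = (3553.2 − 3600) / 3600 = -1.3%.
Labor's share = 1 − 0.48 = 0.52.
The capital stock: 0.48 × 6 = 2.88 pp.
The labor force: 0.52 × (-1.3) = -0.676 pp.
TFP growth = 2 − 2.204 = -0.204%.

-0.20%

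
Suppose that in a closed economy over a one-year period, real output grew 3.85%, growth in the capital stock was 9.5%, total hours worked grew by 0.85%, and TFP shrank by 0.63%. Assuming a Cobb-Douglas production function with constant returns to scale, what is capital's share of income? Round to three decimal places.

Capital's share of income is 0.420.

gY = gA + α·gK + (1−α)·gL, so gY − gA − gL = α(gK − gL).
3.85 + 0.63 − 0.85 = α × (9.5 − 0.85).
3.63 = 8.65 α, so α = 0.41965.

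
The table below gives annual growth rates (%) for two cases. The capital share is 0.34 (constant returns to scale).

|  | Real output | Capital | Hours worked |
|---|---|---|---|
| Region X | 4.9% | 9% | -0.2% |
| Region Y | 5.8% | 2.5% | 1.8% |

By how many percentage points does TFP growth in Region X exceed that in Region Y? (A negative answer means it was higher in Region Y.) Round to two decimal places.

-1.79 percentage points

Labor's share = 1 − 0.34 = 0.66.
Region X: TFP = 4.9 − 3.06 + 0.132 = 1.972%.
Region Y: TFP = 5.8 − 0.85 − 1.188 = 3.762%.
Difference = 1.972 − (3.762) = -1.79 pp.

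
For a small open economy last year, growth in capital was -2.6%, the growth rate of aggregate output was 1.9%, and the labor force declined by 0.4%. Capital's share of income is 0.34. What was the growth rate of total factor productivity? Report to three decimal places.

Total factor productivity grew 3.048%.

Labor's share = 1 − 0.34 = 0.66.
Capital: 0.34 × (-2.6) = -0.884 pp.
The labor force: 0.66 × (-0.4) = -0.264 pp.
TFP growth = 1.9 + 1.148 = 3.048%.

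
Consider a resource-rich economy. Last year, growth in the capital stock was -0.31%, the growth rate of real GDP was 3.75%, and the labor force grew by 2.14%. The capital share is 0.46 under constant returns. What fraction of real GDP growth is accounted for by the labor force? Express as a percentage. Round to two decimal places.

30.82%

Labor's share = 1 − 0.46 = 0.54.
The labor force contributed 0.54 × 2.14 = 1.1556 pp.
Share of growth = 1.1556 / 3.75 × 100 = 30.816%.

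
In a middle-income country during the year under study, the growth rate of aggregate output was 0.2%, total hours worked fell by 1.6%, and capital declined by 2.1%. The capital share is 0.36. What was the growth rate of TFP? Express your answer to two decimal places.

Labor's share = 1 − 0.36 = 0.64.
Capital: 0.36 × (-2.1) = -0.756 pp.
Total hours worked: 0.64 × (-1.6) = -1.024 pp.
TFP growth = 0.2 + 1.78 = 1.98%.

1.98%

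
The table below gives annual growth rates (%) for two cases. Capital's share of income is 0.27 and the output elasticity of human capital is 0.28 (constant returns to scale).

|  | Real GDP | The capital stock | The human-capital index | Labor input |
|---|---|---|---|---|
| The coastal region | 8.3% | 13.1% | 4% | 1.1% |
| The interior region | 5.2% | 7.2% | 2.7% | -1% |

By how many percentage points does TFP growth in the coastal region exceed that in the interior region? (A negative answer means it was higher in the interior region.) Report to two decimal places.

0.20 percentage points

Labor's share = 1 − 0.27 − 0.28 = 0.45.
The coastal region: TFP = 8.3 − 3.537 − 1.12 − 0.495 = 3.148%.
The interior region: TFP = 5.2 − 1.944 − 0.756 + 0.45 = 2.95%.
Difference = 3.148 − (2.95) = 0.198 pp.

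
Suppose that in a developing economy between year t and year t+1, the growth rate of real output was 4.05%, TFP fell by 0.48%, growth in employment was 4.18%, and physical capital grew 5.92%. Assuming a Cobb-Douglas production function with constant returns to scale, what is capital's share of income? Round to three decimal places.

gY = gA + α·gK + (1−α)·gL, so gY − gA − gL = α(gK − gL).
4.05 + 0.48 − 4.18 = α × (5.92 − 4.18).
0.35 = 1.74 α, so α = 0.20115.

α = 0.201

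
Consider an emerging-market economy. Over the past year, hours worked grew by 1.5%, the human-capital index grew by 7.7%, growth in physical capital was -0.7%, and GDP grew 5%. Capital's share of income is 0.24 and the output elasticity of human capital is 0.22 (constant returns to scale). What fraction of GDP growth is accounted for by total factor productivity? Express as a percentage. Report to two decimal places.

53.28%

Labor's share = 1 − 0.24 − 0.22 = 0.54.
Physical capital: 0.24 × (-0.7) = -0.168 pp.
The human-capital index: 0.22 × 7.7 = 1.694 pp.
Hours worked: 0.54 × 1.5 = 0.81 pp.
TFP growth = 5 − 2.336 = 2.664%.
TFP share of growth = 2.664 / 5 × 100 = 53.28%.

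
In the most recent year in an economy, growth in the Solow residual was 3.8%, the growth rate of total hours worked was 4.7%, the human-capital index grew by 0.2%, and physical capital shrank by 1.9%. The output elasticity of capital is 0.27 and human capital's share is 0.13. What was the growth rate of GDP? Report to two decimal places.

Labor's share = 1 − 0.27 − 0.13 = 0.6.
Physical capital: 0.27 × (-1.9) = -0.513 pp.
The human-capital index: 0.13 × 0.2 = 0.026 pp.
Total hours worked: 0.6 × 4.7 = 2.82 pp.
Output growth = 3.8 + 2.333 = 6.133%.

GDP grew 6.13%.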